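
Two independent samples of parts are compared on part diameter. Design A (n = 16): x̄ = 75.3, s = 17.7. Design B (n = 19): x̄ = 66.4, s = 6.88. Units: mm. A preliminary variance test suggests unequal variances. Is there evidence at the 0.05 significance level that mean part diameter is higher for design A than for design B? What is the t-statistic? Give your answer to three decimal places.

1.894

Let group 1 = design A, group 2 = design B. H0: μ_1 = μ_2; H1: μ_1 > μ_2 (Welch's two-sample t-test, right-tailed).
t = (x̄_1 − x̄_2)/√(s_1²/n_1 + s_2²/n_2) = (75.3 − 66.4)/√(17.7²/16 + 6.88²/19) = 1.894
Welch–Satterthwaite df ≈ 18.81
p-value = P(T ≥ 1.894) ≈ 0.037
Since p ≈ 0.037 < α = 0.05, reject H0; the data support H1.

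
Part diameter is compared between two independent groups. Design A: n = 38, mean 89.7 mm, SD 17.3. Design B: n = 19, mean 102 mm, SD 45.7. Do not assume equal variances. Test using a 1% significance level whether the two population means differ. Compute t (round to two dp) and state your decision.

t = -1.13; fail to reject H0

Let group 1 = design A, group 2 = design B. H0: μ_1 = μ_2; H1: μ_1 ≠ μ_2 (Welch's two-sample t-test, two-sided).
t = (x̄_1 − x̄_2)/√(s_1²/n_1 + s_2²/n_2) = (89.7 − 102)/√(17.3²/38 + 45.7²/19) = -1.13
Welch–Satterthwaite df ≈ 20.62
Two-sided p-value ≈ 0.2701
Since p ≈ 0.2701 > α = 0.01, fail to reject H0; the evidence is not statistically significant.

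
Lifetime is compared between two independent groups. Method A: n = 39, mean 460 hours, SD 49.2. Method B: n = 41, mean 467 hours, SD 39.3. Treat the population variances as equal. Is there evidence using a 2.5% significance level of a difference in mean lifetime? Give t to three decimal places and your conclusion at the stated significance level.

t = -0.705; fail to reject H0

Let group 1 = method A, group 2 = method B. H0: μ_1 = μ_2; H1: μ_1 ≠ μ_2 (two-sample pooled-variance t-test, two-sided).
s_p² = [(39−1)·49.2² + (41−1)·39.3²]/(39+41−2) = 1971.33
t = (460 − 467)/√[1971.33·(1/39 + 1/41)] = -0.705
df = n₁ + n₂ − 2 = 78
Two-sided p-value ≈ 0.4830
Since p ≈ 0.4830 > α = 0.025, fail to reject H0; the data do not provide sufficient evidence against H0.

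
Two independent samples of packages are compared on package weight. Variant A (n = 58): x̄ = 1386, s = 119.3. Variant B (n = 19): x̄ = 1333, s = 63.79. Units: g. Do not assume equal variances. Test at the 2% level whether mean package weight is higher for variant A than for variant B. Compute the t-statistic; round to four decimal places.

Let group 1 = variant A, group 2 = variant B. H0: μ_1 = μ_2; H1: μ_1 > μ_2 (Welch's two-sample t-test, right-tailed).
t = (x̄_1 − x̄_2)/√(s_1²/n_1 + s_2²/n_2) = (1386 − 1333)/√(119.3²/58 + 63.79²/19) = 2.4723
Welch–Satterthwaite df ≈ 58.59
p-value = P(T ≥ 2.4723) ≈ 0.008
Since p ≈ 0.008 < α = 0.02, reject H0; the evidence is statistically significant.

2.4723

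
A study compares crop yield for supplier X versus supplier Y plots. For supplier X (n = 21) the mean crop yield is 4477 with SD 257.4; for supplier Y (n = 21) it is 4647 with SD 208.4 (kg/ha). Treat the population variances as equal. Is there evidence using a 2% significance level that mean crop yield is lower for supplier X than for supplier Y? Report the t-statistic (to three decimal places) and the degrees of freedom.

Let group 1 = supplier X, group 2 = supplier Y. H0: μ_1 = μ_2; H1: μ_1 < μ_2 (two-sample pooled-variance t-test, left-tailed).
s_p² = [(21−1)·257.4² + (21−1)·208.4²]/(21+21−2) = 54842.7
t = (4477 − 4647)/√[54842.7·(1/21 + 1/21)] = -2.352
df = n₁ + n₂ − 2 = 40
p-value = P(T ≤ -2.352) ≈ 0.012
Since p ≈ 0.012 < α = 0.02, reject H0; the data support H1.

t = -2.352, df = 40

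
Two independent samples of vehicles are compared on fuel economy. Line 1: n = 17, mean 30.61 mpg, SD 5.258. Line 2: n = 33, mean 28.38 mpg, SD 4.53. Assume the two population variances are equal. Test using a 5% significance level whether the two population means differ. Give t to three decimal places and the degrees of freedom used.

t = 1.561, df = 48

Let group 1 = line 1, group 2 = line 2. H0: μ_1 = μ_2; H1: μ_1 ≠ μ_2 (two-sample pooled-variance t-test, two-sided).
s_p² = [(17−1)·5.258² + (33−1)·4.53²]/(17+33−2) = 22.8961
t = (30.61 − 28.38)/√[22.8961·(1/17 + 1/33)] = 1.561
df = n₁ + n₂ − 2 = 48
Two-sided p-value ≈ 0.1251
Since p ≈ 0.1251 > α = 0.05, fail to reject H0; the data do not provide sufficient evidence against H0.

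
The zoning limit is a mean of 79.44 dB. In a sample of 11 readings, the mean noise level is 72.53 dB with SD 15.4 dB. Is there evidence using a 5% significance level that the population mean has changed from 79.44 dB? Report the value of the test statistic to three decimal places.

-1.488

H0: μ = 79.44; H1: μ ≠ 79.44 (one-sample t-test, two-sided).
t = (x̄ − μ₀)/(s/√n) = (72.53 − 79.44)/(15.4/√11) = -1.488
df = n − 1 = 10
Two-sided p-value ≈ 0.1675
Since p ≈ 0.1675 > α = 0.05, fail to reject H0; the data do not provide sufficient evidence against H0.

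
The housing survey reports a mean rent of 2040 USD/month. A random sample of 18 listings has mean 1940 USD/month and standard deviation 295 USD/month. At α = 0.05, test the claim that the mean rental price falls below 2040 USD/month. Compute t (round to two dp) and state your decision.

H0: μ = 2040; H1: μ < 2040 (one-sample t-test, left-tailed).
t = (x̄ − μ₀)/(s/√n) = (1940 − 2040)/(295/√18) = -1.44
df = n − 1 = 17
p-value = P(T ≤ -1.44) ≈ 0.0843
Since p ≈ 0.0843 > α = 0.05, fail to reject H0; the evidence is not statistically significant.

t = -1.44; fail to reject H0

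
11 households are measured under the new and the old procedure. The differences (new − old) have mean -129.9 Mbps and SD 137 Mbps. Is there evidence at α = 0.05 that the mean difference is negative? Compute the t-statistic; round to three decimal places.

H0: μ_d = 0; H1: μ_d < 0 (paired t-test on the differences, left-tailed).
t = d̄/(s_d/√n) = -129.9/(137/√11) = -3.145
df = n − 1 = 10
p-value = P(T ≤ -3.145) ≈ 0.0052
Since p ≈ 0.0052 < α = 0.05, reject H0; the data support H1.

-3.145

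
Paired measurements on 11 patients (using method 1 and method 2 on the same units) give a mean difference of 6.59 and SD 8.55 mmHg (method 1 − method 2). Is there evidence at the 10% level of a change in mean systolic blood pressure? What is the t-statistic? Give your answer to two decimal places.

2.56

H0: μ_d = 0; H1: μ_d ≠ 0 (paired t-test on the differences, two-sided).
t = d̄/(s_d/√n) = 6.59/(8.55/√11) = 2.56
df = n − 1 = 10
Two-sided p-value ≈ 0.029
Since p ≈ 0.029 < α = 0.1, reject H0; the data support H1.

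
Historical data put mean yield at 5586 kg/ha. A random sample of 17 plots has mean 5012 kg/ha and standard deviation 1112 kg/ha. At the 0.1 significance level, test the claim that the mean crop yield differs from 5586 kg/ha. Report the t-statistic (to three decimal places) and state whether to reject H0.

H0: μ = 5586; H1: μ ≠ 5586 (one-sample t-test, two-sided).
t = (x̄ − μ₀)/(s/√n) = (5012 − 5586)/(1112/√17) = -2.128
df = n − 1 = 16
Two-sided p-value ≈ 0.0492
Since p ≈ 0.0492 < α = 0.1, reject H0; the evidence is statistically significant.

t = -2.128; reject H0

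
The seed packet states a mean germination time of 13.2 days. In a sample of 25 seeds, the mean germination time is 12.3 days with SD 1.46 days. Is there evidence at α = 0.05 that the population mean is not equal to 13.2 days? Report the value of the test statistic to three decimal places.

H0: μ = 13.2; H1: μ ≠ 13.2 (one-sample t-test, two-sided).
t = (x̄ − μ₀)/(s/√n) = (12.3 − 13.2)/(1.46/√25) = -3.082
df = n − 1 = 24
Two-sided p-value ≈ 0.005
Since p ≈ 0.005 < α = 0.05, reject H0; the evidence is statistically significant.

-3.082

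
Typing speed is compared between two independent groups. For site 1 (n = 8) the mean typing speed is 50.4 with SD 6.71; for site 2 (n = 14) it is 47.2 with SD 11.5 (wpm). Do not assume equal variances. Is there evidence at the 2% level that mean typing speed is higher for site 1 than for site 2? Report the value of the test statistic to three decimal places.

Let group 1 = site 1, group 2 = site 2. H0: μ_1 = μ_2; H1: μ_1 > μ_2 (Welch's two-sample t-test, right-tailed).
t = (x̄_1 − x̄_2)/√(s_1²/n_1 + s_2²/n_2) = (50.4 − 47.2)/√(6.71²/8 + 11.5²/14) = 0.824
Welch–Satterthwaite df ≈ 19.95
p-value = P(T ≥ 0.824) ≈ 0.2098
Since p ≈ 0.2098 > α = 0.02, fail to reject H0; the evidence is not statistically significant.

0.824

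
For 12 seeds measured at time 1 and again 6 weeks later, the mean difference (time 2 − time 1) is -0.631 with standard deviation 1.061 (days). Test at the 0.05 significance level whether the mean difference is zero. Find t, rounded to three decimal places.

H0: μ_d = 0; H1: μ_d ≠ 0 (paired t-test on the differences, two-sided).
t = d̄/(s_d/√n) = -0.631/(1.061/√12) = -2.060
df = n − 1 = 11
Two-sided p-value ≈ 0.064
Since p ≈ 0.064 > α = 0.05, fail to reject H0; the evidence is not statistically significant.

-2.060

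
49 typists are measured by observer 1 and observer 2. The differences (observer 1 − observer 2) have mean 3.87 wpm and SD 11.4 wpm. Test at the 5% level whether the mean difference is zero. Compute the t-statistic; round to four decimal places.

H0: μ_d = 0; H1: μ_d ≠ 0 (paired t-test on the differences, two-sided).
t = d̄/(s_d/√n) = 3.87/(11.4/√49) = 2.3763
df = n − 1 = 48
Two-sided p-value ≈ 0.022
Since p ≈ 0.022 < α = 0.05, reject H0; the evidence is statistically significant.

2.3763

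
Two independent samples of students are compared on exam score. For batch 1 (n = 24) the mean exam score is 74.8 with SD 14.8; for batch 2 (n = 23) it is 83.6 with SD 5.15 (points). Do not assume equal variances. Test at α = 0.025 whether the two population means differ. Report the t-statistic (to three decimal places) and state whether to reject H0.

Let group 1 = batch 1, group 2 = batch 2. H0: μ_1 = μ_2; H1: μ_1 ≠ μ_2 (Welch's two-sample t-test, two-sided).
t = (x̄_1 − x̄_2)/√(s_1²/n_1 + s_2²/n_2) = (74.8 − 83.6)/√(14.8²/24 + 5.15²/23) = -2.745
Welch–Satterthwaite df ≈ 28.70
Two-sided p-value ≈ 0.010
Since p ≈ 0.010 < α = 0.025, reject H0; the evidence is statistically significant.

t = -2.745; reject H0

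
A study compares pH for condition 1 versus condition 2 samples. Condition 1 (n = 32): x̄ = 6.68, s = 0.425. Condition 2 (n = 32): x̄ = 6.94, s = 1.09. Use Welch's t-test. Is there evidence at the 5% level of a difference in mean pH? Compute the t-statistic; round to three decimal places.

-1.257

Let group 1 = condition 1, group 2 = condition 2. H0: μ_1 = μ_2; H1: μ_1 ≠ μ_2 (Welch's two-sample t-test, two-sided).
t = (x̄_1 − x̄_2)/√(s_1²/n_1 + s_2²/n_2) = (6.68 − 6.94)/√(0.425²/32 + 1.09²/32) = -1.257
Welch–Satterthwaite df ≈ 40.21
Two-sided p-value ≈ 0.216
Since p ≈ 0.216 > α = 0.05, fail to reject H0; the data do not provide sufficient evidence against H0.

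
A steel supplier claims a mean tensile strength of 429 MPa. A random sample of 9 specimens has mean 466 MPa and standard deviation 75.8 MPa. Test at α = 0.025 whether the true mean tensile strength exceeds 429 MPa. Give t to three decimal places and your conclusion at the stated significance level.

H0: μ = 429; H1: μ > 429 (one-sample t-test, right-tailed).
t = (x̄ − μ₀)/(s/√n) = (466 − 429)/(75.8/√9) = 1.464
df = n − 1 = 8
p-value = P(T ≥ 1.464) ≈ 0.0906
Since p ≈ 0.0906 > α = 0.025, fail to reject H0; the evidence is not statistically significant.

t = 1.464; fail to reject H0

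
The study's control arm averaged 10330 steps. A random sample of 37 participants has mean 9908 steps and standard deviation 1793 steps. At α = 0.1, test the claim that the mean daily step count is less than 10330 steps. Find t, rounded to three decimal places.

H0: μ = 10330; H1: μ < 10330 (one-sample t-test, left-tailed).
t = (x̄ − μ₀)/(s/√n) = (9908 − 10330)/(1793/√37) = -1.432
df = n − 1 = 36
p-value = P(T ≤ -1.432) ≈ 0.080
Since p ≈ 0.080 < α = 0.1, reject H0; the evidence is statistically significant.

-1.432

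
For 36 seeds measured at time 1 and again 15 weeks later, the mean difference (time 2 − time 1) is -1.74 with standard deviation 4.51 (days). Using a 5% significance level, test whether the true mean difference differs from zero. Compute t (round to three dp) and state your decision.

t = -2.315; reject H0

H0: μ_d = 0; H1: μ_d ≠ 0 (paired t-test on the differences, two-sided).
t = d̄/(s_d/√n) = -1.74/(4.51/√36) = -2.315
df = n − 1 = 35
Two-sided p-value ≈ 0.027
Since p ≈ 0.027 < α = 0.05, reject H0; the data support H1.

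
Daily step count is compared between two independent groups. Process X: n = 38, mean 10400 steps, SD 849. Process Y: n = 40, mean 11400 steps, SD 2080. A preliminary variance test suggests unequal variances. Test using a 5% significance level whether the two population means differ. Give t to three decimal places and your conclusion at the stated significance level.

Let group 1 = process X, group 2 = process Y. H0: μ_1 = μ_2; H1: μ_1 ≠ μ_2 (Welch's two-sample t-test, two-sided).
t = (x̄_1 − x̄_2)/√(s_1²/n_1 + s_2²/n_2) = (10400 − 11400)/√(849²/38 + 2080²/40) = -2.805
Welch–Satterthwaite df ≈ 52.19
Two-sided p-value ≈ 0.0071
Since p ≈ 0.0071 < α = 0.05, reject H0; the data support H1.

t = -2.805; reject H0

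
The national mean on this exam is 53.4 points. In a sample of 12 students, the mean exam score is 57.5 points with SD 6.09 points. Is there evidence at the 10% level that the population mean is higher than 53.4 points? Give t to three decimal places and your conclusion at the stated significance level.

t = 2.332; reject H0

H0: μ = 53.4; H1: μ > 53.4 (one-sample t-test, right-tailed).
t = (x̄ − μ₀)/(s/√n) = (57.5 − 53.4)/(6.09/√12) = 2.332
df = n − 1 = 11
p-value = P(T ≥ 2.332) ≈ 0.020
Since p ≈ 0.020 < α = 0.1, reject H0; the data support H1.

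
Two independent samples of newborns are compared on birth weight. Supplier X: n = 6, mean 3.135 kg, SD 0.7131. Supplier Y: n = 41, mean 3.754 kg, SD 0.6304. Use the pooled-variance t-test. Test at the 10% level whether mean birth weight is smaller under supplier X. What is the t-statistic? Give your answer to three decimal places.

-2.212

Let group 1 = supplier X, group 2 = supplier Y. H0: μ_1 = μ_2; H1: μ_1 < μ_2 (two-sample pooled-variance t-test, left-tailed).
s_p² = [(6−1)·0.7131² + (41−1)·0.6304²]/(6+41−2) = 0.409749
t = (3.135 − 3.754)/√[0.409749·(1/6 + 1/41)] = -2.212
df = n₁ + n₂ − 2 = 45
p-value = P(T ≤ -2.212) ≈ 0.0160
Since p ≈ 0.0160 < α = 0.1, reject H0; the evidence is statistically significant.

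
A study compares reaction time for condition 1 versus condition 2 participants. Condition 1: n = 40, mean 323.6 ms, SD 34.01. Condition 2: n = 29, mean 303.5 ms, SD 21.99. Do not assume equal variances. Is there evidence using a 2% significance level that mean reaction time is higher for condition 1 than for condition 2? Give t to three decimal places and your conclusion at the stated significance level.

Let group 1 = condition 1, group 2 = condition 2. H0: μ_1 = μ_2; H1: μ_1 > μ_2 (Welch's two-sample t-test, right-tailed).
t = (x̄_1 − x̄_2)/√(s_1²/n_1 + s_2²/n_2) = (323.6 − 303.5)/√(34.01²/40 + 21.99²/29) = 2.977
Welch–Satterthwaite df ≈ 66.26
p-value = P(T ≥ 2.977) ≈ 0.0020
Since p ≈ 0.0020 < α = 0.02, reject H0; the evidence is statistically significant.

t = 2.977; reject H0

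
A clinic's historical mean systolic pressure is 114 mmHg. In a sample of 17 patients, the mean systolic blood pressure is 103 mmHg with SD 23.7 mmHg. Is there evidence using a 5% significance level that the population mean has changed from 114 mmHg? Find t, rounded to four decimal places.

H0: μ = 114; H1: μ ≠ 114 (one-sample t-test, two-sided).
t = (x̄ − μ₀)/(s/√n) = (103 − 114)/(23.7/√17) = -1.9137
df = n − 1 = 16
Two-sided p-value ≈ 0.074
Since p ≈ 0.074 > α = 0.05, fail to reject H0; the data do not provide sufficient evidence against H0.

-1.9137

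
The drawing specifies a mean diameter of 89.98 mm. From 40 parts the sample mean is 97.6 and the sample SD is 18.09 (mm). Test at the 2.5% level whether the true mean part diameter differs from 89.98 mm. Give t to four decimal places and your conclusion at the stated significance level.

t = 2.6641; reject H0

H0: μ = 89.98; H1: μ ≠ 89.98 (one-sample t-test, two-sided).
t = (x̄ − μ₀)/(s/√n) = (97.6 − 89.98)/(18.09/√40) = 2.6641
df = n − 1 = 39
Two-sided p-value ≈ 0.0112
Since p ≈ 0.0112 < α = 0.025, reject H0; the data support H1.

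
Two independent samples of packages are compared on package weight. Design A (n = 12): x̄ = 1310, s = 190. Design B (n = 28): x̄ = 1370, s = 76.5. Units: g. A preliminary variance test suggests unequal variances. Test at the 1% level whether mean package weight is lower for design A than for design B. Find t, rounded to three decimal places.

Let group 1 = design A, group 2 = design B. H0: μ_1 = μ_2; H1: μ_1 < μ_2 (Welch's two-sample t-test, left-tailed).
t = (x̄_1 − x̄_2)/√(s_1²/n_1 + s_2²/n_2) = (1310 − 1370)/√(190²/12 + 76.5²/28) = -1.058
Welch–Satterthwaite df ≈ 12.56
p-value = P(T ≤ -1.058) ≈ 0.155
Since p ≈ 0.155 > α = 0.01, fail to reject H0; the evidence is not statistically significant.

-1.058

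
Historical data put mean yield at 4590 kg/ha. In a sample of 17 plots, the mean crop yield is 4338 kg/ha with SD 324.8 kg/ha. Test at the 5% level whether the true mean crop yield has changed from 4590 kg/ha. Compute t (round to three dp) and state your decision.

t = -3.199; reject H0

H0: μ = 4590; H1: μ ≠ 4590 (one-sample t-test, two-sided).
t = (x̄ − μ₀)/(s/√n) = (4338 − 4590)/(324.8/√17) = -3.199
df = n − 1 = 16
Two-sided p-value ≈ 0.006
Since p ≈ 0.006 < α = 0.05, reject H0; the data support H1.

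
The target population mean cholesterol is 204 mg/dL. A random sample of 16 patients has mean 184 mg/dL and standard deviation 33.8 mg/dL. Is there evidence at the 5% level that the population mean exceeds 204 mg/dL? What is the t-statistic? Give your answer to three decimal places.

H0: μ = 204; H1: μ > 204 (one-sample t-test, right-tailed).
t = (x̄ − μ₀)/(s/√n) = (184 − 204)/(33.8/√16) = -2.367
df = n − 1 = 15
p-value = P(T ≥ -2.367) ≈ 0.9841
Since p ≈ 0.9841 > α = 0.05, fail to reject H0; the data do not provide sufficient evidence against H0.

-2.367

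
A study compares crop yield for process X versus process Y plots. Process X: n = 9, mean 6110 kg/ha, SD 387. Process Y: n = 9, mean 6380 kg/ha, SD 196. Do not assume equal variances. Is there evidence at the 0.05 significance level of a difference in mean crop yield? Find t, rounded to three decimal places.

-1.867

Let group 1 = process X, group 2 = process Y. H0: μ_1 = μ_2; H1: μ_1 ≠ μ_2 (Welch's two-sample t-test, two-sided).
t = (x̄_1 − x̄_2)/√(s_1²/n_1 + s_2²/n_2) = (6110 − 6380)/√(387²/9 + 196²/9) = -1.867
Welch–Satterthwaite df ≈ 11.85
Two-sided p-value ≈ 0.0868
Since p ≈ 0.0868 > α = 0.05, fail to reject H0; the evidence is not statistically significant.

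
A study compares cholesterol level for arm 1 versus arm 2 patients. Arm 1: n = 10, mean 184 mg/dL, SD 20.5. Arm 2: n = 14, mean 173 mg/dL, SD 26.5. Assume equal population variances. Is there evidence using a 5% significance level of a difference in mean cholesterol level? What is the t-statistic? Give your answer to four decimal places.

1.0967

Let group 1 = arm 1, group 2 = arm 2. H0: μ_1 = μ_2; H1: μ_1 ≠ μ_2 (two-sample pooled-variance t-test, two-sided).
s_p² = [(10−1)·20.5² + (14−1)·26.5²]/(10+14−2) = 586.886
t = (184 − 173)/√[586.886·(1/10 + 1/14)] = 1.0967
df = n₁ + n₂ − 2 = 22
Two-sided p-value ≈ 0.2846
Since p ≈ 0.2846 > α = 0.05, fail to reject H0; the evidence is not statistically significant.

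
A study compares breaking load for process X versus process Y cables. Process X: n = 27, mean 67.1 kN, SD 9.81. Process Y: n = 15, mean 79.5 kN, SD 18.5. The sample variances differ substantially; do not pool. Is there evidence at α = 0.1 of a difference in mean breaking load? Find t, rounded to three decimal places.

-2.414

Let group 1 = process X, group 2 = process Y. H0: μ_1 = μ_2; H1: μ_1 ≠ μ_2 (Welch's two-sample t-test, two-sided).
t = (x̄_1 − x̄_2)/√(s_1²/n_1 + s_2²/n_2) = (67.1 − 79.5)/√(9.81²/27 + 18.5²/15) = -2.414
Welch–Satterthwaite df ≈ 18.47
Two-sided p-value ≈ 0.026
Since p ≈ 0.026 < α = 0.1, reject H0; the evidence is statistically significant.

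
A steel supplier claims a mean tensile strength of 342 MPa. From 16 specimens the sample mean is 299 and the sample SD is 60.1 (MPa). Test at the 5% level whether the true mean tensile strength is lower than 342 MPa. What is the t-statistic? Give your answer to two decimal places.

-2.86

H0: μ = 342; H1: μ < 342 (one-sample t-test, left-tailed).
t = (x̄ − μ₀)/(s/√n) = (299 − 342)/(60.1/√16) = -2.86
df = n − 1 = 15
p-value = P(T ≤ -2.86) ≈ 0.0059
Since p ≈ 0.0059 < α = 0.05, reject H0; the data support H1.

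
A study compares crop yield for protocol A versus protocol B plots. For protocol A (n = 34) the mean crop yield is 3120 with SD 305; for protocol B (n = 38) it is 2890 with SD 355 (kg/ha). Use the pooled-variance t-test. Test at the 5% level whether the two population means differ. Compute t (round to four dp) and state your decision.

Let group 1 = protocol A, group 2 = protocol B. H0: μ_1 = μ_2; H1: μ_1 ≠ μ_2 (two-sample pooled-variance t-test, two-sided).
s_p² = [(34−1)·305² + (38−1)·355²]/(34+38−2) = 110468
t = (3120 − 2890)/√[110468·(1/34 + 1/38)] = 2.9314
df = n₁ + n₂ − 2 = 70
Two-sided p-value ≈ 0.0046
Since p ≈ 0.0046 < α = 0.05, reject H0; the evidence is statistically significant.

t = 2.9314; reject H0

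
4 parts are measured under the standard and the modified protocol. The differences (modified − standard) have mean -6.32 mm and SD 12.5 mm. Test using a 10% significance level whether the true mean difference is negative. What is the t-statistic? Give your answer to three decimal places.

H0: μ_d = 0; H1: μ_d < 0 (paired t-test on the differences, left-tailed).
t = d̄/(s_d/√n) = -6.32/(12.5/√4) = -1.011
df = n − 1 = 3
p-value = P(T ≤ -1.011) ≈ 0.1932
Since p ≈ 0.1932 > α = 0.1, fail to reject H0; the data do not provide sufficient evidence against H0.

-1.011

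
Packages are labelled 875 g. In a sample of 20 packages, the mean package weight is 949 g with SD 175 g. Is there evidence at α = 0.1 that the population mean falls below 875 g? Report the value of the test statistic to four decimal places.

1.8911

H0: μ = 875; H1: μ < 875 (one-sample t-test, left-tailed).
t = (x̄ − μ₀)/(s/√n) = (949 − 875)/(175/√20) = 1.8911
df = n − 1 = 19
p-value = P(T ≤ 1.8911) ≈ 0.963
Since p ≈ 0.963 > α = 0.1, fail to reject H0; the evidence is not statistically significant.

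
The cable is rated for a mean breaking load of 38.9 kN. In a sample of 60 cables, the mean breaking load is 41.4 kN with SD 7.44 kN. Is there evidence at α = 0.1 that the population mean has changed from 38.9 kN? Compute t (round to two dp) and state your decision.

t = 2.60; reject H0

H0: μ = 38.9; H1: μ ≠ 38.9 (one-sample t-test, two-sided).
t = (x̄ − μ₀)/(s/√n) = (41.4 − 38.9)/(7.44/√60) = 2.60
df = n − 1 = 59
Two-sided p-value ≈ 0.012
Since p ≈ 0.012 < α = 0.1, reject H0; the data support H1.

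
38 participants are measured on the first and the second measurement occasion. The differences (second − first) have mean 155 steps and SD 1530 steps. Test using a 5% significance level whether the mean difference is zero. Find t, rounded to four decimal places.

H0: μ_d = 0; H1: μ_d ≠ 0 (paired t-test on the differences, two-sided).
t = d̄/(s_d/√n) = 155/(1530/√38) = 0.6245
df = n − 1 = 37
Two-sided p-value ≈ 0.536
Since p ≈ 0.536 > α = 0.05, fail to reject H0; the data do not provide sufficient evidence against H0.

0.6245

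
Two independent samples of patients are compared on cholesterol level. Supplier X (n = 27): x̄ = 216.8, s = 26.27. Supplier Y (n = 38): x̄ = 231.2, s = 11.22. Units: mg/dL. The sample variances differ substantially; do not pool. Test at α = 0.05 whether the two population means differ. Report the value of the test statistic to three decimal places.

Let group 1 = supplier X, group 2 = supplier Y. H0: μ_1 = μ_2; H1: μ_1 ≠ μ_2 (Welch's two-sample t-test, two-sided).
t = (x̄_1 − x̄_2)/√(s_1²/n_1 + s_2²/n_2) = (216.8 − 231.2)/√(26.27²/27 + 11.22²/38) = -2.680
Welch–Satterthwaite df ≈ 32.79
Two-sided p-value ≈ 0.011
Since p ≈ 0.011 < α = 0.05, reject H0; the evidence is statistically significant.

-2.680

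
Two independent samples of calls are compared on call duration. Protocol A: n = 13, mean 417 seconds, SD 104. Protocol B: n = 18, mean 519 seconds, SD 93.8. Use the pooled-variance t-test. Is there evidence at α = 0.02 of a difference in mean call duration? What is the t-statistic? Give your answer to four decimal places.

-2.8552

Let group 1 = protocol A, group 2 = protocol B. H0: μ_1 = μ_2; H1: μ_1 ≠ μ_2 (two-sample pooled-variance t-test, two-sided).
s_p² = [(13−1)·104² + (18−1)·93.8²]/(13+18−2) = 9633.29
t = (417 − 519)/√[9633.29·(1/13 + 1/18)] = -2.8552
df = n₁ + n₂ − 2 = 29
Two-sided p-value ≈ 0.0079
Since p ≈ 0.0079 < α = 0.02, reject H0; the evidence is statistically significant.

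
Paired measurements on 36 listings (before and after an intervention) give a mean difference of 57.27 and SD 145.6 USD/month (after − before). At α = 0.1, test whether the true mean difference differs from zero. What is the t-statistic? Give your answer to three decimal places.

2.360

H0: μ_d = 0; H1: μ_d ≠ 0 (paired t-test on the differences, two-sided).
t = d̄/(s_d/√n) = 57.27/(145.6/√36) = 2.360
df = n − 1 = 35
Two-sided p-value ≈ 0.024
Since p ≈ 0.024 < α = 0.1, reject H0; the data support H1.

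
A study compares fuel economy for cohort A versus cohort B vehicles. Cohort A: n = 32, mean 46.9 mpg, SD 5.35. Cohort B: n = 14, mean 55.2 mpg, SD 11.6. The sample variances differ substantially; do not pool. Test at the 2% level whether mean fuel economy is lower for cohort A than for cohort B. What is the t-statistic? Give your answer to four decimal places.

-2.5607

Let group 1 = cohort A, group 2 = cohort B. H0: μ_1 = μ_2; H1: μ_1 < μ_2 (Welch's two-sample t-test, left-tailed).
t = (x̄_1 − x̄_2)/√(s_1²/n_1 + s_2²/n_2) = (46.9 − 55.2)/√(5.35²/32 + 11.6²/14) = -2.5607
Welch–Satterthwaite df ≈ 15.48
p-value = P(T ≤ -2.5607) ≈ 0.0107
Since p ≈ 0.0107 < α = 0.02, reject H0; the data support H1.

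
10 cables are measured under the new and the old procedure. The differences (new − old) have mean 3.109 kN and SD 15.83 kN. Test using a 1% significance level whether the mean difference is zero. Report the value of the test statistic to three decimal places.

H0: μ_d = 0; H1: μ_d ≠ 0 (paired t-test on the differences, two-sided).
t = d̄/(s_d/√n) = 3.109/(15.83/√10) = 0.621
df = n − 1 = 9
Two-sided p-value ≈ 0.550
Since p ≈ 0.550 > α = 0.01, fail to reject H0; the data do not provide sufficient evidence against H0.

0.621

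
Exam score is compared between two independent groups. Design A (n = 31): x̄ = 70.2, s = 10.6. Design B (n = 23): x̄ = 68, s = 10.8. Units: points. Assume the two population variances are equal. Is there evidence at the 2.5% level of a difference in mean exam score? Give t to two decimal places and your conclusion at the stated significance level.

t = 0.75; fail to reject H0

Let group 1 = design A, group 2 = design B. H0: μ_1 = μ_2; H1: μ_1 ≠ μ_2 (two-sample pooled-variance t-test, two-sided).
s_p² = [(31−1)·10.6² + (23−1)·10.8²]/(31+23−2) = 114.171
t = (70.2 − 68)/√[114.171·(1/31 + 1/23)] = 0.75
df = n₁ + n₂ − 2 = 52
Two-sided p-value ≈ 0.4577
Since p ≈ 0.4577 > α = 0.025, fail to reject H0; the data do not provide sufficient evidence against H0.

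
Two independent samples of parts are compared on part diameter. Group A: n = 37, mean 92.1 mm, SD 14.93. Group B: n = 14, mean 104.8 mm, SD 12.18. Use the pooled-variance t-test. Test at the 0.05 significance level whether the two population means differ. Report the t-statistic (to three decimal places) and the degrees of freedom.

Let group 1 = group A, group 2 = group B. H0: μ_1 = μ_2; H1: μ_1 ≠ μ_2 (two-sample pooled-variance t-test, two-sided).
s_p² = [(37−1)·14.93² + (14−1)·12.18²]/(37+14−2) = 203.126
t = (92.1 − 104.8)/√[203.126·(1/37 + 1/14)] = -2.840
df = n₁ + n₂ − 2 = 49
Two-sided p-value ≈ 0.0066
Since p ≈ 0.0066 < α = 0.05, reject H0; the evidence is statistically significant.

t = -2.840, df = 49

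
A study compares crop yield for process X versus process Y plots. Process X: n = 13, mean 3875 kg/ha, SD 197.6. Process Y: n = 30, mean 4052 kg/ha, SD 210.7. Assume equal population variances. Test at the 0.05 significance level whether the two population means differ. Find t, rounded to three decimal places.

Let group 1 = process X, group 2 = process Y. H0: μ_1 = μ_2; H1: μ_1 ≠ μ_2 (two-sample pooled-variance t-test, two-sided).
s_p² = [(13−1)·197.6² + (30−1)·210.7²]/(13+30−2) = 42829
t = (3875 − 4052)/√[42829·(1/13 + 1/30)] = -2.576
df = n₁ + n₂ − 2 = 41
Two-sided p-value ≈ 0.0137
Since p ≈ 0.0137 < α = 0.05, reject H0; the data support H1.

-2.576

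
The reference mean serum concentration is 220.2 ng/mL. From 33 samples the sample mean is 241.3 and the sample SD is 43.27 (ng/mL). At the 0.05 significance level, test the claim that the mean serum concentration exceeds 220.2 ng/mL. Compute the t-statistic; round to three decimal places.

2.801

H0: μ = 220.2; H1: μ > 220.2 (one-sample t-test, right-tailed).
t = (x̄ − μ₀)/(s/√n) = (241.3 − 220.2)/(43.27/√33) = 2.801
df = n − 1 = 32
p-value = P(T ≥ 2.801) ≈ 0.0043
Since p ≈ 0.0043 < α = 0.05, reject H0; the evidence is statistically significant.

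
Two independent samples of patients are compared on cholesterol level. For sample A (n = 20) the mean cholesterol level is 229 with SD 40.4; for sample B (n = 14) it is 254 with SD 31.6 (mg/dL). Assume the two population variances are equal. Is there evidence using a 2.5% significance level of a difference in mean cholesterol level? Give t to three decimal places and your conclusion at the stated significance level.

Let group 1 = sample A, group 2 = sample B. H0: μ_1 = μ_2; H1: μ_1 ≠ μ_2 (two-sample pooled-variance t-test, two-sided).
s_p² = [(20−1)·40.4² + (14−1)·31.6²]/(20+14−2) = 1374.76
t = (229 − 254)/√[1374.76·(1/20 + 1/14)] = -1.935
df = n₁ + n₂ − 2 = 32
Two-sided p-value ≈ 0.062
Since p ≈ 0.062 > α = 0.025, fail to reject H0; the evidence is not statistically significant.

t = -1.935; fail to reject H0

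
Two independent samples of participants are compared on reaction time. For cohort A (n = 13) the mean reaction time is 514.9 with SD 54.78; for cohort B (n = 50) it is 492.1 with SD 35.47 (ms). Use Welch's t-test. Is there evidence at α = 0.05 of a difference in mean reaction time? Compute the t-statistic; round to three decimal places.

Let group 1 = cohort A, group 2 = cohort B. H0: μ_1 = μ_2; H1: μ_1 ≠ μ_2 (Welch's two-sample t-test, two-sided).
t = (x̄_1 − x̄_2)/√(s_1²/n_1 + s_2²/n_2) = (514.9 − 492.1)/√(54.78²/13 + 35.47²/50) = 1.425
Welch–Satterthwaite df ≈ 14.72
Two-sided p-value ≈ 0.1750
Since p ≈ 0.1750 > α = 0.05, fail to reject H0; the data do not provide sufficient evidence against H0.

1.425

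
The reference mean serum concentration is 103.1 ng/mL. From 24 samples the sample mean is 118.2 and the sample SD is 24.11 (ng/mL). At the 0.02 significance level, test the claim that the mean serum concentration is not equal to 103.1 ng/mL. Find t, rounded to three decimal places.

3.068

H0: μ = 103.1; H1: μ ≠ 103.1 (one-sample t-test, two-sided).
t = (x̄ − μ₀)/(s/√n) = (118.2 − 103.1)/(24.11/√24) = 3.068
df = n − 1 = 23
Two-sided p-value ≈ 0.005
Since p ≈ 0.005 < α = 0.02, reject H0; the evidence is statistically significant.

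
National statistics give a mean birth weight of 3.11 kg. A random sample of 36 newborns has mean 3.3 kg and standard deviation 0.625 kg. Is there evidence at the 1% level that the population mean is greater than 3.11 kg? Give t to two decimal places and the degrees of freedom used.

H0: μ = 3.11; H1: μ > 3.11 (one-sample t-test, right-tailed).
t = (x̄ − μ₀)/(s/√n) = (3.3 − 3.11)/(0.625/√36) = 1.82
df = n − 1 = 35
p-value = P(T ≥ 1.82) ≈ 0.0384
Since p ≈ 0.0384 > α = 0.01, fail to reject H0; the evidence is not statistically significant.

t = 1.82, df = 35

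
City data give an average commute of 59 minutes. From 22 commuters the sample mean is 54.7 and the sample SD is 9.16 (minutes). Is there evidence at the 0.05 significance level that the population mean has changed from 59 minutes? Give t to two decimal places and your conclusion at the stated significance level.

t = -2.20; reject H0

H0: μ = 59; H1: μ ≠ 59 (one-sample t-test, two-sided).
t = (x̄ − μ₀)/(s/√n) = (54.7 − 59)/(9.16/√22) = -2.20
df = n − 1 = 21
Two-sided p-value ≈ 0.039
Since p ≈ 0.039 < α = 0.05, reject H0; the data support H1.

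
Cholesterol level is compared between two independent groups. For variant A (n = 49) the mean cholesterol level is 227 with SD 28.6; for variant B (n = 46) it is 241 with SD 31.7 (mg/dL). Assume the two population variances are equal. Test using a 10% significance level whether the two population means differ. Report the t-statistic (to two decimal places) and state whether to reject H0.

Let group 1 = variant A, group 2 = variant B. H0: μ_1 = μ_2; H1: μ_1 ≠ μ_2 (two-sample pooled-variance t-test, two-sided).
s_p² = [(49−1)·28.6² + (46−1)·31.7²]/(49+46−2) = 908.41
t = (227 − 241)/√[908.41·(1/49 + 1/46)] = -2.26
df = n₁ + n₂ − 2 = 93
Two-sided p-value ≈ 0.0260
Since p ≈ 0.0260 < α = 0.1, reject H0; the data support H1.

t = -2.26; reject H0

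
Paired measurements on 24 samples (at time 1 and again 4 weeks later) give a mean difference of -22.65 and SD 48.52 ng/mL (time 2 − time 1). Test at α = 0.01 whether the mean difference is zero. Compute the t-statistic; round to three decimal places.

H0: μ_d = 0; H1: μ_d ≠ 0 (paired t-test on the differences, two-sided).
t = d̄/(s_d/√n) = -22.65/(48.52/√24) = -2.287
df = n − 1 = 23
Two-sided p-value ≈ 0.032
Since p ≈ 0.032 > α = 0.01, fail to reject H0; the evidence is not statistically significant.

-2.287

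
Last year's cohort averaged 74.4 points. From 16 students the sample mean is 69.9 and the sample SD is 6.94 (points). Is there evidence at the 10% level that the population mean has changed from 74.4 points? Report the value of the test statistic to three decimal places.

-2.594

H0: μ = 74.4; H1: μ ≠ 74.4 (one-sample t-test, two-sided).
t = (x̄ − μ₀)/(s/√n) = (69.9 − 74.4)/(6.94/√16) = -2.594
df = n − 1 = 15
Two-sided p-value ≈ 0.0204
Since p ≈ 0.0204 < α = 0.1, reject H0; the evidence is statistically significant.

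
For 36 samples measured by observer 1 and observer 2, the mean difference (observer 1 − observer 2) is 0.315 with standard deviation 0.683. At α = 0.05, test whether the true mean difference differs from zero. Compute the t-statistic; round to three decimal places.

H0: μ_d = 0; H1: μ_d ≠ 0 (paired t-test on the differences, two-sided).
t = d̄/(s_d/√n) = 0.315/(0.683/√36) = 2.767
df = n − 1 = 35
Two-sided p-value ≈ 0.0090
Since p ≈ 0.0090 < α = 0.05, reject H0; the data support H1.

2.767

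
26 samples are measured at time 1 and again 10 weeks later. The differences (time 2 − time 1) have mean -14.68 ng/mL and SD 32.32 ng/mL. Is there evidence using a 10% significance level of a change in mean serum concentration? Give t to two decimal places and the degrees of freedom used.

H0: μ_d = 0; H1: μ_d ≠ 0 (paired t-test on the differences, two-sided).
t = d̄/(s_d/√n) = -14.68/(32.32/√26) = -2.32
df = n − 1 = 25
Two-sided p-value ≈ 0.0290
Since p ≈ 0.0290 < α = 0.1, reject H0; the data support H1.

t = -2.32, df = 25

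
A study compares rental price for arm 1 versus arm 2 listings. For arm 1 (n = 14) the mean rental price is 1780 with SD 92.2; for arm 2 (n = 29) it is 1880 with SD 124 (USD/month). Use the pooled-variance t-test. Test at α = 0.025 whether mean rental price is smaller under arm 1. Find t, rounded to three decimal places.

Let group 1 = arm 1, group 2 = arm 2. H0: μ_1 = μ_2; H1: μ_1 < μ_2 (two-sample pooled-variance t-test, left-tailed).
s_p² = [(14−1)·92.2² + (29−1)·124²]/(14+29−2) = 13196.1
t = (1780 − 1880)/√[13196.1·(1/14 + 1/29)] = -2.675
df = n₁ + n₂ − 2 = 41
p-value = P(T ≤ -2.675) ≈ 0.005
Since p ≈ 0.005 < α = 0.025, reject H0; the evidence is statistically significant.

-2.675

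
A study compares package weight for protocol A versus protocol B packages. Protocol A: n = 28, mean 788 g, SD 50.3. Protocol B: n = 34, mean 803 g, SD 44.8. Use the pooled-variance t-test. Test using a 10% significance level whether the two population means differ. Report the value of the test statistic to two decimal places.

Let group 1 = protocol A, group 2 = protocol B. H0: μ_1 = μ_2; H1: μ_1 ≠ μ_2 (two-sample pooled-variance t-test, two-sided).
s_p² = [(28−1)·50.3² + (34−1)·44.8²]/(28+34−2) = 2242.41
t = (788 − 803)/√[2242.41·(1/28 + 1/34)] = -1.24
df = n₁ + n₂ − 2 = 60
Two-sided p-value ≈ 0.219
Since p ≈ 0.219 > α = 0.1, fail to reject H0; the evidence is not statistically significant.

-1.24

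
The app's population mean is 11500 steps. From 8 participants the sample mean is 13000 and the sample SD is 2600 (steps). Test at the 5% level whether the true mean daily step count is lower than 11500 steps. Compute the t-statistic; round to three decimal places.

H0: μ = 11500; H1: μ < 11500 (one-sample t-test, left-tailed).
t = (x̄ − μ₀)/(s/√n) = (13000 − 11500)/(2600/√8) = 1.632
df = n − 1 = 7
p-value = P(T ≤ 1.632) ≈ 0.927
Since p ≈ 0.927 > α = 0.05, fail to reject H0; the data do not provide sufficient evidence against H0.

1.632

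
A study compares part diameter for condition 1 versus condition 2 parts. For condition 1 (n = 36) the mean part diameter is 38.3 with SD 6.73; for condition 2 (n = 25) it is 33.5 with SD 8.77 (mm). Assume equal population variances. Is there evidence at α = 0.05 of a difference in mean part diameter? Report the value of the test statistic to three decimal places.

2.418

Let group 1 = condition 1, group 2 = condition 2. H0: μ_1 = μ_2; H1: μ_1 ≠ μ_2 (two-sample pooled-variance t-test, two-sided).
s_p² = [(36−1)·6.73² + (25−1)·8.77²]/(36+25−2) = 58.1553
t = (38.3 − 33.5)/√[58.1553·(1/36 + 1/25)] = 2.418
df = n₁ + n₂ − 2 = 59
Two-sided p-value ≈ 0.019
Since p ≈ 0.019 < α = 0.05, reject H0; the data support H1.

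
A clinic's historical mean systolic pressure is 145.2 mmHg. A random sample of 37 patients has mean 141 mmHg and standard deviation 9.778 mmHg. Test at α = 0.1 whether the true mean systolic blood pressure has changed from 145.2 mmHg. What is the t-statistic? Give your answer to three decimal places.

-2.613

H0: μ = 145.2; H1: μ ≠ 145.2 (one-sample t-test, two-sided).
t = (x̄ − μ₀)/(s/√n) = (141 − 145.2)/(9.778/√37) = -2.613
df = n − 1 = 36
Two-sided p-value ≈ 0.0130
Since p ≈ 0.0130 < α = 0.1, reject H0; the data support H1.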